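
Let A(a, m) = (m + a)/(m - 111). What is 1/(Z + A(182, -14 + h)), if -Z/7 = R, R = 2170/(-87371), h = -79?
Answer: -17823684/4677259 ≈ -3.8107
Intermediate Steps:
R = -2170/87371 (R = 2170*(-1/87371) = -2170/87371 ≈ -0.024837)
A(a, m) = (a + m)/(-111 + m)
Z = 15190/87371 (Z = -7*(-2170/87371) = 15190/87371 ≈ 0.17386)
1/(Z + A(182, -14 + h)) = 1/(15190/87371 + (182 + (-14 - 79))/(-111 + (-14 - 79))) = 1/(15190/87371 + (182 - 93)/(-111 - 93)) = 1/(15190/87371 + 89/(-204)) = 1/(15190/87371 - 1/204*89) = 1/(15190/87371 - 89/204) = 1/(-4677259/17823684) = -17823684/4677259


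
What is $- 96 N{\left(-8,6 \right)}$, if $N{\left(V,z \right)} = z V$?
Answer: $4608$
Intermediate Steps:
$N{\left(V,z \right)} = V z$
$- 96 N{\left(-8,6 \right)} = - 96 \left(\left(-8\right) 6\right) = \left(-96\right) \left(-48\right) = 4608$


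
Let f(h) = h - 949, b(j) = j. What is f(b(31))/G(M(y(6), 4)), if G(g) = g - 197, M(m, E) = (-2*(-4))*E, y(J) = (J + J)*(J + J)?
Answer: 306/55 ≈ 5.5636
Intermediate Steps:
y(J) = 4*J² (y(J) = (2*J)*(2*J) = 4*J²)
f(h) = -949 + h
M(m, E) = 8*E
G(g) = -197 + g
f(b(31))/G(M(y(6), 4)) = (-949 + 31)/(-197 + 8*4) = -918/(-197 + 32) = -918/(-165) = -918*(-1/165) = 306/55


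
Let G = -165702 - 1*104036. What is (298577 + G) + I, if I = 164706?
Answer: 193545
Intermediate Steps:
G = -269738 (G = -165702 - 104036 = -269738)
(298577 + G) + I = (298577 - 269738) + 164706 = 28839 + 164706 = 193545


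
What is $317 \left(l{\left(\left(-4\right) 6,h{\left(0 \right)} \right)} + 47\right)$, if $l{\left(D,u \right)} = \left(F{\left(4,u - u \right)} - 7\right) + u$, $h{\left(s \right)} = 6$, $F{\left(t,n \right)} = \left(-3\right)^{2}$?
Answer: $17435$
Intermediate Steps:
$F{\left(t,n \right)} = 9$
$l{\left(D,u \right)} = 2 + u$ ($l{\left(D,u \right)} = \left(9 - 7\right) + u = 2 + u$)
$317 \left(l{\left(\left(-4\right) 6,h{\left(0 \right)} \right)} + 47\right) = 317 \left(\left(2 + 6\right) + 47\right) = 317 \left(8 + 47\right) = 317 \cdot 55 = 17435$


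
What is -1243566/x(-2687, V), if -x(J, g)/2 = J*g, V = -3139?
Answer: 621783/8434493 ≈ 0.073719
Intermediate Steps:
x(J, g) = -2*J*g
-1243566/x(-2687, V) = -1243566/((-2*(-2687)*(-3139))) = -1243566/(-16868986) = -1243566*(-1/16868986) = 621783/8434493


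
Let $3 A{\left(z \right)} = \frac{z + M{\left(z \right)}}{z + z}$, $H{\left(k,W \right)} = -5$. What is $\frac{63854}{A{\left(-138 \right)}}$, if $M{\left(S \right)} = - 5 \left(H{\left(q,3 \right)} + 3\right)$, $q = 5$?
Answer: $\frac{6608889}{16} \approx 4.1306 \cdot 10^{5}$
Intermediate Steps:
$M{\left(S \right)} = 10$ ($M{\left(S \right)} = - 5 \left(-5 + 3\right) = \left(-5\right) \left(-2\right) = 10$)
$A{\left(z \right)} = \frac{10 + z}{6 z}$ ($A{\left(z \right)} = \frac{\left(z + 10\right) \frac{1}{z + z}}{3} = \frac{\left(10 + z\right) \frac{1}{2 z}}{3} = \frac{\frac{1}{2} \frac{1}{z} \left(10 + z\right)}{3} = \frac{10 + z}{6 z}$)
$\frac{63854}{A{\left(-138 \right)}} = \frac{63854}{\frac{1}{6} \frac{1}{-138} \left(10 - 138\right)} = \frac{63854}{\frac{1}{6} \left(- \frac{1}{138}\right) \left(-128\right)} = \frac{63854}{\frac{32}{207}} = 63854 \cdot \frac{207}{32} = \frac{6608889}{16}$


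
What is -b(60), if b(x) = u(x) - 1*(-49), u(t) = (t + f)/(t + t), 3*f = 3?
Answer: -5941/120 ≈ -49.508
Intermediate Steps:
f = 1 (f = (⅓)*3 = 1)
u(t) = (1 + t)/(2*t) (u(t) = (t + 1)/(t + t) = (1 + t)/((2*t)) = (1 + t)*(1/(2*t)) = (1 + t)/(2*t))
b(x) = 49 + (1 + x)/(2*x) (b(x) = (1 + x)/(2*x) - 1*(-49) = (1 + x)/(2*x) + 49 = 49 + (1 + x)/(2*x))
-b(60) = -(1 + 99*60)/(2*60) = -(1 + 5940)/(2*60) = -5941/(2*60) = -1*5941/120 = -5941/120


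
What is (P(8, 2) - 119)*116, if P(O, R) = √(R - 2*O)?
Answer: -13804 + 116*I*√14 ≈ -13804.0 + 434.03*I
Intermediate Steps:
(P(8, 2) - 119)*116 = (√(2 - 2*8) - 119)*116 = (√(2 - 16) - 119)*116 = (√(-14) - 119)*116 = (I*√14 - 119)*116 = (-119 + I*√14)*116 = -13804 + 116*I*√14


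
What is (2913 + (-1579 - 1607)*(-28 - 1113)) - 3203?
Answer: 3634936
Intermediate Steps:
(2913 + (-1579 - 1607)*(-28 - 1113)) - 3203 = (2913 - 3186*(-1141)) - 3203 = (2913 + 3635226) - 3203 = 3638139 - 3203 = 3634936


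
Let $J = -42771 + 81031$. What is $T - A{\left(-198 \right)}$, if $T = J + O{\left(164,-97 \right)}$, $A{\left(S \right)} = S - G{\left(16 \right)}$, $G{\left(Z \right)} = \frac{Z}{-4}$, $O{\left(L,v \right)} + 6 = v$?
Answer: $38351$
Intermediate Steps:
$J = 38260$
$O{\left(L,v \right)} = -6 + v$
$G{\left(Z \right)} = - \frac{Z}{4}$ ($G{\left(Z \right)} = Z \left(- \frac{1}{4}\right) = - \frac{Z}{4}$)
$A{\left(S \right)} = 4 + S$ ($A{\left(S \right)} = S - \left(- \frac{1}{4}\right) 16 = S - -4 = S + 4 = 4 + S$)
$T = 38157$ ($T = 38260 - 103 = 38157$)
$T - A{\left(-198 \right)} = 38157 - \left(4 - 198\right) = 38157 - -194 = 38157 + 194 = 38351$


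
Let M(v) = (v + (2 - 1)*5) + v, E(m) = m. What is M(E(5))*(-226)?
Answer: -3390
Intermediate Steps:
M(v) = 5 + 2*v (M(v) = (v + 1*5) + v = (v + 5) + v = (5 + v) + v = 5 + 2*v)
M(E(5))*(-226) = (5 + 2*5)*(-226) = (5 + 10)*(-226) = 15*(-226) = -3390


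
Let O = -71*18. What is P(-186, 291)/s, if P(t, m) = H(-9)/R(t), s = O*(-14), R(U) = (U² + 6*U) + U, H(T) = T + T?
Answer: -1/33094236 ≈ -3.0217e-8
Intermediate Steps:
H(T) = 2*T
R(U) = U² + 7*U
O = -1278
s = 17892 (s = -1278*(-14) = 17892)
P(t, m) = -18/(t*(7 + t)) (P(t, m) = (2*(-9))/((t*(7 + t))) = -18/(t*(7 + t)))
P(-186, 291)/s = -18/(-186*(7 - 186))/17892 = -18*(-1/186)/(-179)*(1/17892) = -18*(-1/186)*(-1/179)*(1/17892) = -3/5549*1/17892 = -1/33094236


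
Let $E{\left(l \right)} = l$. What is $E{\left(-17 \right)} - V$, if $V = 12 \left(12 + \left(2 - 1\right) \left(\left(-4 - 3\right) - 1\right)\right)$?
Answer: $-65$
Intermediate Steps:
$V = 48$ ($V = 12 \left(12 + 1 \left(\left(-4 - 3\right) - 1\right)\right) = 12 \left(12 + 1 \left(-7 - 1\right)\right) = 12 \left(12 + 1 \left(-8\right)\right) = 12 \left(12 - 8\right) = 12 \cdot 4 = 48$)
$E{\left(-17 \right)} - V = -17 - 48 = -65$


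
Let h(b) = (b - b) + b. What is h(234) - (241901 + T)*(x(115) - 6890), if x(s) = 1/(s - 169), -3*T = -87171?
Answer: 50406458537/27 ≈ 1.8669e+9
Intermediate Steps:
T = 29057 (T = -1/3*(-87171) = 29057)
h(b) = b (h(b) = 0 + b = b)
x(s) = 1/(-169 + s)
h(234) - (241901 + T)*(x(115) - 6890) = 234 - (241901 + 29057)*(1/(-169 + 115) - 6890) = 234 - 270958*(1/(-54) - 6890) = 234 - 270958*(-1/54 - 6890) = 234 - 270958*(-372061)/54 = 234 - 1*(-50406452219/27) = 234 + 50406452219/27 = 50406458537/27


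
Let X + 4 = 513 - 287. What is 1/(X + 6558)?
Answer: 1/6780 ≈ 0.00014749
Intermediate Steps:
X = 222 (X = -4 + (513 - 287) = -4 + 226 = 222)
1/(X + 6558) = 1/(222 + 6558) = 1/6780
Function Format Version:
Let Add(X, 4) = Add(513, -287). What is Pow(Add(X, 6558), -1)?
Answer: Rational(1, 6780) ≈ 0.00014749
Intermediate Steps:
X = 222 (X = Add(-4, Add(513, -287)) = Add(-4, 226) = 222)
Pow(Add(X, 6558), -1) = Pow(Add(222, 6558), -1) = Pow(6780, -1) = Rational(1, 6780)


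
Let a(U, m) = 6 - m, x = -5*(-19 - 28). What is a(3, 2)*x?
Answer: 940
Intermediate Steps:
x = 235 (x = -5*(-47) = 235)
a(3, 2)*x = (6 - 1*2)*235 = (6 - 2)*235 = 4*235 = 940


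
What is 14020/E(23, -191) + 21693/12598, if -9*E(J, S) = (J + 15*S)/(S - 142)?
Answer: -264640178307/17901758 ≈ -14783.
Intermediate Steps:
E(J, S) = -(J + 15*S)/(9*(-142 + S)) (E(J, S) = -(J + 15*S)/(9*(S - 142)) = -(J + 15*S)/(9*(-142 + S)))
14020/E(23, -191) + 21693/12598 = 14020/(((-1*23 - 15*(-191))/(9*(-142 - 191)))) + 21693/12598 = 14020/(((⅑)*(-23 + 2865)/(-333))) + 21693*(1/12598) = 14020/(((⅑)*(-1/333)*2842)) + 21693/12598 = 14020/(-2842/2997) + 21693/12598 = 14020*(-2997/2842) + 21693/12598 = -21008970/1421 + 21693/12598 = -264640178307/17901758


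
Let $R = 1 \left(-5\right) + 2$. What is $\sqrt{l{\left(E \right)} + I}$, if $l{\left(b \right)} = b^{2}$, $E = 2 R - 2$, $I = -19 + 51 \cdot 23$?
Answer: $\sqrt{1218} \approx 34.9$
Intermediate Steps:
$R = -3$ ($R = -5 + 2 = -3$)
$I = 1154$ ($I = -19 + 1173 = 1154$)
$E = -8$ ($E = 2 \left(-3\right) - 2 = -6 - 2 = -8$)
$\sqrt{l{\left(E \right)} + I} = \sqrt{\left(-8\right)^{2} + 1154} = \sqrt{64 + 1154} = \sqrt{1218}$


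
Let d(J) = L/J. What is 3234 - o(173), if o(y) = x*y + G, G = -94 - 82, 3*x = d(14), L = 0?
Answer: 3410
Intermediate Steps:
d(J) = 0 (d(J) = 0/J = 0)
x = 0 (x = (⅓)*0 = 0)
G = -176
o(y) = -176 (o(y) = 0*y - 176 = 0 - 176 = -176)
3234 - o(173) = 3234 - 1*(-176) = 3234 + 176 = 3410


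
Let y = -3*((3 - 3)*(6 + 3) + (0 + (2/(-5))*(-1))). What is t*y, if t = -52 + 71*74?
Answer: -31212/5 ≈ -6242.4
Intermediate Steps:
t = 5202 (t = -52 + 5254 = 5202)
y = -6/5 (y = -3*(0*9 + (0 + (2*(-⅕))*(-1))) = -3*(0 + (0 - ⅖*(-1))) = -3*(0 + (0 + ⅖)) = -3*(0 + ⅖) = -3*⅖ = -6/5 ≈ -1.2000)
t*y = 5202*(-6/5) = -31212/5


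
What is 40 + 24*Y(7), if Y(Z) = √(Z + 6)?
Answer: 40 + 24*√13 ≈ 126.53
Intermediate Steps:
Y(Z) = √(6 + Z)
40 + 24*Y(7) = 40 + 24*√(6 + 7) = 40 + 24*√13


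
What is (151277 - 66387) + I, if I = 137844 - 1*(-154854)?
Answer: 377588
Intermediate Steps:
I = 292698 (I = 137844 + 154854 = 292698)
(151277 - 66387) + I = (151277 - 66387) + 292698 = 84890 + 292698 = 377588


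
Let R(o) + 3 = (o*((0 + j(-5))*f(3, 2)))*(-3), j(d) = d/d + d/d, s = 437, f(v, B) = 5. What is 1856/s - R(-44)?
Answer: -573673/437 ≈ -1312.8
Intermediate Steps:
j(d) = 2 (j(d) = 1 + 1 = 2)
R(o) = -3 - 30*o (R(o) = -3 + (o*((0 + 2)*5))*(-3) = -3 + (o*(2*5))*(-3) = -3 + (o*10)*(-3) = -3 + (10*o)*(-3) = -3 - 30*o)
1856/s - R(-44) = 1856/437 - (-3 - 30*(-44)) = 1856*(1/437) - (-3 + 1320) = 1856/437 - 1*1317 = 1856/437 - 1317 = -573673/437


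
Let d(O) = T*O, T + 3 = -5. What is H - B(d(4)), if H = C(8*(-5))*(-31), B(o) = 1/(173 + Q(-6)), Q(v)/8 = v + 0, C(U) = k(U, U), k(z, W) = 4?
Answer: -15501/125 ≈ -124.01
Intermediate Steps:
C(U) = 4
T = -8 (T = -3 - 5 = -8)
Q(v) = 8*v (Q(v) = 8*(v + 0) = 8*v)
d(O) = -8*O
B(o) = 1/125 (B(o) = 1/(173 + 8*(-6)) = 1/(173 - 48) = 1/125)
H = -124 (H = 4*(-31) = -124)
H - B(d(4)) = -124 - 1*1/125 = -124 - 1/125 = -15501/125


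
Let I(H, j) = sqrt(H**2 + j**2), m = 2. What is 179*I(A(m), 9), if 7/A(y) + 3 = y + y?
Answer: 179*sqrt(130) ≈ 2040.9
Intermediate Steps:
A(y) = 7/(-3 + 2*y) (A(y) = 7/(-3 + (y + y)) = 7/(-3 + 2*y))
179*I(A(m), 9) = 179*sqrt((7/(-3 + 2*2))**2 + 9**2) = 179*sqrt((7/(-3 + 4))**2 + 81) = 179*sqrt((7/1)**2 + 81) = 179*sqrt((7*1)**2 + 81) = 179*sqrt(7**2 + 81) = 179*sqrt(49 + 81) = 179*sqrt(130)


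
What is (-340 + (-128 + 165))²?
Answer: 91809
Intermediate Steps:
(-340 + (-128 + 165))² = (-340 + 37)² = (-303)² = 91809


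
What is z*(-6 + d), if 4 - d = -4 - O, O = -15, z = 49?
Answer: -637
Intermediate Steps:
d = -7 (d = 4 - (-4 - 1*(-15)) = 4 - (-4 + 15) = 4 - 1*11 = 4 - 11 = -7)
z*(-6 + d) = 49*(-6 - 7) = 49*(-13) = -637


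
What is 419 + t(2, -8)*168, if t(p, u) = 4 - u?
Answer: 2435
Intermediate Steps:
419 + t(2, -8)*168 = 419 + (4 - 1*(-8))*168 = 419 + (4 + 8)*168 = 419 + 12*168 = 419 + 2016 = 2435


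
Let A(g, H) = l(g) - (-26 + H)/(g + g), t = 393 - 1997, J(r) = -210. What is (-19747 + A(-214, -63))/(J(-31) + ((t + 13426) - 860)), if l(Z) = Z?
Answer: -2847799/1533952 ≈ -1.8565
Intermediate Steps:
t = -1604
A(g, H) = g - (-26 + H)/(2*g) (A(g, H) = g - (-26 + H)/(g + g) = g - (-26 + H)/(2*g))
(-19747 + A(-214, -63))/(J(-31) + ((t + 13426) - 860)) = (-19747 + (13 + (-214)² - ½*(-63))/(-214))/(-210 + ((-1604 + 13426) - 860)) = (-19747 - (13 + 45796 + 63/2)/214)/(-210 + (11822 - 860)) = (-19747 - 1/214*91681/2)/(-210 + 10962) = (-19747 - 91681/428)/10752 = -8543397/428*1/10752 = -2847799/1533952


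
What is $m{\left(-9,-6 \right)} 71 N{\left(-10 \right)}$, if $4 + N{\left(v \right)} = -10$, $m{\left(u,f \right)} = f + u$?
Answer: $14910$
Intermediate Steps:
$N{\left(v \right)} = -14$ ($N{\left(v \right)} = -4 - 10 = -14$)
$m{\left(-9,-6 \right)} 71 N{\left(-10 \right)} = \left(-6 - 9\right) 71 \left(-14\right) = \left(-15\right) 71 \left(-14\right) = \left(-1065\right) \left(-14\right) = 14910$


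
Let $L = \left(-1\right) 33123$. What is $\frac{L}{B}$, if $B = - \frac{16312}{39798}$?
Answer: $\frac{659114577}{8156} \approx 80814.0$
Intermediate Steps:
$B = - \frac{8156}{19899}$ ($B = \left(-16312\right) \frac{1}{39798} = - \frac{8156}{19899} \approx -0.40987$)
$L = -33123$
$\frac{L}{B} = - \frac{33123}{- \frac{8156}{19899}} = \left(-33123\right) \left(- \frac{19899}{8156}\right) = \frac{659114577}{8156}$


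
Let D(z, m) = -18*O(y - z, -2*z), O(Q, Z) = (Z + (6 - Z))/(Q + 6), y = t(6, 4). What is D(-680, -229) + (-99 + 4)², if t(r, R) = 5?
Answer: 6236167/691 ≈ 9024.8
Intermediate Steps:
y = 5
O(Q, Z) = 6/(6 + Q)
D(z, m) = -108/(11 - z) (D(z, m) = -108/(6 + (5 - z)) = -108/(11 - z))
D(-680, -229) + (-99 + 4)² = 108/(-11 - 680) + (-99 + 4)² = 108/(-691) + (-95)² = 108*(-1/691) + 9025 = -108/691 + 9025 = 6236167/691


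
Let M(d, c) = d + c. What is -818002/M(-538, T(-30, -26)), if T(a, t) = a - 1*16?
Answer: 409001/292 ≈ 1400.7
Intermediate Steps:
T(a, t) = -16 + a (T(a, t) = a - 16 = -16 + a)
M(d, c) = c + d
-818002/M(-538, T(-30, -26)) = -818002/((-16 - 30) - 538) = -818002/(-46 - 538) = -818002/(-584) = -818002*(-1/584) = 409001/292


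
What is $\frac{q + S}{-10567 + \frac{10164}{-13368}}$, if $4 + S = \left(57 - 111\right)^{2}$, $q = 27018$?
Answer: $- \frac{6668404}{2354497} \approx -2.8322$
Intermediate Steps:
$S = 2912$ ($S = -4 + \left(57 - 111\right)^{2} = -4 + \left(-54\right)^{2} = -4 + 2916 = 2912$)
$\frac{q + S}{-10567 + \frac{10164}{-13368}} = \frac{27018 + 2912}{-10567 + \frac{10164}{-13368}} = \frac{29930}{-10567 + 10164 \left(- \frac{1}{13368}\right)} = \frac{29930}{-10567 - \frac{847}{1114}} = \frac{29930}{- \frac{11772485}{1114}} = 29930 \left(- \frac{1114}{11772485}\right) = - \frac{6668404}{2354497}$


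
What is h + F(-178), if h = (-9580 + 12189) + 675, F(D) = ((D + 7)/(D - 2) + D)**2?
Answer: 13852281/400 ≈ 34631.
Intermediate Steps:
F(D) = (D + (7 + D)/(-2 + D))**2 (F(D) = ((7 + D)/(-2 + D) + D)**2 = (D + (7 + D)/(-2 + D))**2)
h = 3284 (h = 2609 + 675 = 3284)
h + F(-178) = 3284 + (7 + (-178)**2 - 1*(-178))**2/(-2 - 178)**2 = 3284 + (7 + 31684 + 178)**2/(-180)**2 = 3284 + (1/32400)*31869**2 = 3284 + (1/32400)*1015633161 = 3284 + 12538681/400 = 13852281/400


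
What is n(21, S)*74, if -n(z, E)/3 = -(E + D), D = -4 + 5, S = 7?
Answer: 1776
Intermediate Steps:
D = 1
n(z, E) = 3 + 3*E (n(z, E) = -(-3)*(E + 1) = -(-3)*(1 + E) = -3*(-1 - E) = 3 + 3*E)
n(21, S)*74 = (3 + 3*7)*74 = (3 + 21)*74 = 24*74 = 1776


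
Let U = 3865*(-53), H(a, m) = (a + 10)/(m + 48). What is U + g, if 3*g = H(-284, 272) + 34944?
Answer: -92734697/480 ≈ -1.9320e+5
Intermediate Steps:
H(a, m) = (10 + a)/(48 + m)
g = 5590903/480 (g = ((10 - 284)/(48 + 272) + 34944)/3 = (-274/320 + 34944)/3 = ((1/320)*(-274) + 34944)/3 = (-137/160 + 34944)/3 = (⅓)*(5590903/160) = 5590903/480 ≈ 11648.)
U = -204845
U + g = -204845 + 5590903/480 = -92734697/480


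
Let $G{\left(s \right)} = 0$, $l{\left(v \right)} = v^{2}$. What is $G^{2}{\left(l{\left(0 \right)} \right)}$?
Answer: $0$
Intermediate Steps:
$G^{2}{\left(l{\left(0 \right)} \right)} = 0^{2} = 0$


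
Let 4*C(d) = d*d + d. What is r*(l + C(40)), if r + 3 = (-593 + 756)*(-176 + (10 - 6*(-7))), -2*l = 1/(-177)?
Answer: -2934025315/354 ≈ -8.2882e+6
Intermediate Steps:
l = 1/354 (l = -½/(-177) = -½*(-1/177) = 1/354 ≈ 0.0028249)
C(d) = d/4 + d²/4 (C(d) = (d*d + d)/4 = (d² + d)/4 = (d + d²)/4 = d/4 + d²/4)
r = -20215 (r = -3 + (-593 + 756)*(-176 + (10 - 6*(-7))) = -3 + 163*(-176 + (10 + 42)) = -3 + 163*(-176 + 52) = -3 + 163*(-124) = -3 - 20212 = -20215)
r*(l + C(40)) = -20215*(1/354 + (¼)*40*(1 + 40)) = -20215*(1/354 + (¼)*40*41) = -20215*(1/354 + 410) = -20215*145141/354 = -2934025315/354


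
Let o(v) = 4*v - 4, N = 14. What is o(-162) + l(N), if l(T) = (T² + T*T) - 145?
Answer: -405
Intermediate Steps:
o(v) = -4 + 4*v
l(T) = -145 + 2*T² (l(T) = (T² + T²) - 145 = 2*T² - 145 = -145 + 2*T²)
o(-162) + l(N) = (-4 + 4*(-162)) + (-145 + 2*14²) = (-4 - 648) + (-145 + 2*196) = -652 + (-145 + 392) = -652 + 247 = -405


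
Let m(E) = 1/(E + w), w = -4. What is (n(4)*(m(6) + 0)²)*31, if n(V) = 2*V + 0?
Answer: 62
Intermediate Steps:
m(E) = 1/(-4 + E) (m(E) = 1/(E - 4) = 1/(-4 + E))
n(V) = 2*V
(n(4)*(m(6) + 0)²)*31 = ((2*4)*(1/(-4 + 6) + 0)²)*31 = (8*(1/2 + 0)²)*31 = (8*(½ + 0)²)*31 = (8*(½)²)*31 = (8*(¼))*31 = 2*31 = 62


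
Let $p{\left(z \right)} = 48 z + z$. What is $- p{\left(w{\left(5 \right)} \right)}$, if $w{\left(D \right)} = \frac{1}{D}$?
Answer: $- \frac{49}{5} \approx -9.8$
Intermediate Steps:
$p{\left(z \right)} = 49 z$
$- p{\left(w{\left(5 \right)} \right)} = - \frac{49}{5}$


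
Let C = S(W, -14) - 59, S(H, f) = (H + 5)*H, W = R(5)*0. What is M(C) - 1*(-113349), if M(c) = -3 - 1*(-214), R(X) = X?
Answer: 113560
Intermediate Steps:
W = 0 (W = 5*0 = 0)
S(H, f) = H*(5 + H) (S(H, f) = (5 + H)*H = H*(5 + H))
C = -59 (C = 0*(5 + 0) - 59 = 0*5 - 59 = 0 - 59 = -59)
M(c) = 211 (M(c) = -3 + 214 = 211)
M(C) - 1*(-113349) = 211 - 1*(-113349) = 211 + 113349 = 113560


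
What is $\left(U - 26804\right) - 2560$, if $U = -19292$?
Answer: $-48656$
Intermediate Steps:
$\left(U - 26804\right) - 2560 = \left(-19292 - 26804\right) - 2560 = -46096 - 2560 = -48656$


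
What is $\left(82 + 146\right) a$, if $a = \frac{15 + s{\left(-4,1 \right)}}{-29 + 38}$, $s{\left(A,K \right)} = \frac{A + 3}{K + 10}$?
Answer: $\frac{12464}{33} \approx 377.7$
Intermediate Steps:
$s{\left(A,K \right)} = \frac{3 + A}{10 + K}$
$a = \frac{164}{99}$ ($a = \frac{15 + \frac{3 - 4}{10 + 1}}{-29 + 38} = \frac{15 + \frac{1}{11} \left(-1\right)}{9} = \left(15 + \frac{1}{11} \left(-1\right)\right) \frac{1}{9} = \left(15 - \frac{1}{11}\right) \frac{1}{9} = \frac{164}{11} \cdot \frac{1}{9} = \frac{164}{99} \approx 1.6566$)
$\left(82 + 146\right) a = \left(82 + 146\right) \frac{164}{99} = 228 \cdot \frac{164}{99} = \frac{12464}{33}$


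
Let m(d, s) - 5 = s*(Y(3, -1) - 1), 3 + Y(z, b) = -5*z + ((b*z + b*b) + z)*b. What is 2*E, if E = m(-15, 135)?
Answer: -5390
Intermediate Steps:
Y(z, b) = -3 - 5*z + b*(z + b² + b*z) (Y(z, b) = -3 + (-5*z + ((b*z + b*b) + z)*b) = -3 + (-5*z + ((b*z + b²) + z)*b) = -3 + (-5*z + ((b² + b*z) + z)*b) = -3 + (-5*z + (z + b² + b*z)*b) = -3 + (-5*z + b*(z + b² + b*z)) = -3 - 5*z + b*(z + b² + b*z))
m(d, s) = 5 - 20*s (m(d, s) = 5 + s*((-3 + (-1)³ - 5*3 - 1*3 + 3*(-1)²) - 1) = 5 + s*((-3 - 1 - 15 - 3 + 3*1) - 1) = 5 + s*((-3 - 1 - 15 - 3 + 3) - 1) = 5 + s*(-19 - 1) = 5 + s*(-20) = 5 - 20*s)
E = -2695 (E = 5 - 20*135 = 5 - 2700 = -2695)
2*E = 2*(-2695) = -5390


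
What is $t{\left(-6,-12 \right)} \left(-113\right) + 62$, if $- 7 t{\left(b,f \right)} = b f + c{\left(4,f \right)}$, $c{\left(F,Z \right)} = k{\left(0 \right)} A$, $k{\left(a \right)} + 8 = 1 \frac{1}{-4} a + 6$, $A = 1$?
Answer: $1192$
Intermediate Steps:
$k{\left(a \right)} = -2 - \frac{a}{4}$ ($k{\left(a \right)} = -8 + \left(1 \frac{1}{-4} a + 6\right) = -8 + \left(1 \left(- \frac{1}{4}\right) a + 6\right) = -8 - \left(-6 + \frac{a}{4}\right) = -2 - \frac{a}{4}$)
$c{\left(F,Z \right)} = -2$ ($c{\left(F,Z \right)} = \left(-2 - 0\right) 1 = \left(-2 + 0\right) 1 = \left(-2\right) 1 = -2$)
$t{\left(b,f \right)} = \frac{2}{7} - \frac{b f}{7}$ ($t{\left(b,f \right)} = - \frac{b f - 2}{7} = - \frac{-2 + b f}{7} = \frac{2}{7} - \frac{b f}{7}$)
$t{\left(-6,-12 \right)} \left(-113\right) + 62 = \left(\frac{2}{7} - \left(- \frac{6}{7}\right) \left(-12\right)\right) \left(-113\right) + 62 = \left(\frac{2}{7} - \frac{72}{7}\right) \left(-113\right) + 62 = \left(-10\right) \left(-113\right) + 62 = 1130 + 62 = 1192$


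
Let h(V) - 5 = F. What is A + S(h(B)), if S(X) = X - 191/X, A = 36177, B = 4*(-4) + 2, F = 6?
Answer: 397877/11 ≈ 36171.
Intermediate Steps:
B = -14 (B = -16 + 2 = -14)
h(V) = 11 (h(V) = 5 + 6 = 11)
A + S(h(B)) = 36177 + (11 - 191/11) = 36177 - 70/11 = 397877/11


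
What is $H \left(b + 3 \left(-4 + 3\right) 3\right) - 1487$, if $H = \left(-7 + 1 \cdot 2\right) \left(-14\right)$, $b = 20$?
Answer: $-717$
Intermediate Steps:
$H = 70$ ($H = \left(-7 + 2\right) \left(-14\right) = \left(-5\right) \left(-14\right) = 70$)
$H \left(b + 3 \left(-4 + 3\right) 3\right) - 1487 = 70 \left(20 + 3 \left(-4 + 3\right) 3\right) - 1487 = 70 \left(20 + 3 \left(-1\right) 3\right) - 1487 = 70 \left(20 - 9\right) - 1487 = 70 \cdot 11 - 1487 = 770 - 1487 = -717$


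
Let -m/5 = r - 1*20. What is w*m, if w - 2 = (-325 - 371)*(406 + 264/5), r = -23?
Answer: -68654402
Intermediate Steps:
m = 215 (m = -5*(-23 - 1*20) = -5*(-23 - 20) = -5*(-43) = 215)
w = -1596614/5 (w = 2 + (-325 - 371)*(406 + 264/5) = 2 - 696*(406 + 264*(1/5)) = 2 - 696*(406 + 264/5) = 2 - 696*2294/5 = 2 - 1596624/5 = -1596614/5 ≈ -3.1932e+5)
w*m = -1596614/5*215 = -68654402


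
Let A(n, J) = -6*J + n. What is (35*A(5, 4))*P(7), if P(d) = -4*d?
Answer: 18620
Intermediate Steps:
A(n, J) = n - 6*J
(35*A(5, 4))*P(7) = (35*(5 - 6*4))*(-4*7) = (35*(5 - 24))*(-28) = (35*(-19))*(-28) = -665*(-28) = 18620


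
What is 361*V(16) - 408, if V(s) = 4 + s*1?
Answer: 6812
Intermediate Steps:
V(s) = 4 + s
361*V(16) - 408 = 361*(4 + 16) - 408 = 361*20 - 408 = 7220 - 408 = 6812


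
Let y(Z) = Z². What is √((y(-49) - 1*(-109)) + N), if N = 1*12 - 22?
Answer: 50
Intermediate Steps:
N = -10 (N = 12 - 22 = -10)
√((y(-49) - 1*(-109)) + N) = √(((-49)² - 1*(-109)) - 10) = √((2401 + 109) - 10) = √(2510 - 10) = √2500 = 50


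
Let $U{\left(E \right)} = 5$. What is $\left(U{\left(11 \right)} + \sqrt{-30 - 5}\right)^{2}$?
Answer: $\left(5 + i \sqrt{35}\right)^{2} \approx -10.0 + 59.161 i$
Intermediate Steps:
$\left(U{\left(11 \right)} + \sqrt{-30 - 5}\right)^{2} = \left(5 + \sqrt{-30 - 5}\right)^{2} = \left(5 + \sqrt{-35}\right)^{2} = \left(5 + i \sqrt{35}\right)^{2}$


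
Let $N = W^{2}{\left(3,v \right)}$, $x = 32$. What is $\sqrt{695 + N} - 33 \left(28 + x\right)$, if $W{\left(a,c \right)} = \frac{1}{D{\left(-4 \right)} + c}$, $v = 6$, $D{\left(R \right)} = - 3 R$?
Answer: $-1980 + \frac{11 \sqrt{1861}}{18} \approx -1953.6$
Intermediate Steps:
$W{\left(a,c \right)} = \frac{1}{12 + c}$ ($W{\left(a,c \right)} = \frac{1}{\left(-3\right) \left(-4\right) + c} = \frac{1}{12 + c}$)
$N = \frac{1}{324}$ ($N = \left(\frac{1}{12 + 6}\right)^{2} = \left(\frac{1}{18}\right)^{2} = \frac{1}{324} \approx 0.0030864$)
$\sqrt{695 + N} - 33 \left(28 + x\right) = \sqrt{695 + \frac{1}{324}} - 33 \left(28 + 32\right) = \sqrt{\frac{225181}{324}} - 1980 = \frac{11 \sqrt{1861}}{18} - 1980 = -1980 + \frac{11 \sqrt{1861}}{18}$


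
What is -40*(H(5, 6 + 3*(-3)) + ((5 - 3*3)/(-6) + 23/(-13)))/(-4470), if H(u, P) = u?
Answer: 608/17433 ≈ 0.034876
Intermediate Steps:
-40*(H(5, 6 + 3*(-3)) + ((5 - 3*3)/(-6) + 23/(-13)))/(-4470) = -40*(5 + ((5 - 3*3)/(-6) + 23/(-13)))/(-4470) = -40*(5 + ((5 - 9)*(-1/6) + 23*(-1/13)))*(-1/4470) = -40*(5 + (-4*(-1/6) - 23/13))*(-1/4470) = -40*(5 + (2/3 - 23/13))*(-1/4470) = -40*(5 - 43/39)*(-1/4470) = -40*152/39*(-1/4470) = -6080/39*(-1/4470) = 608/17433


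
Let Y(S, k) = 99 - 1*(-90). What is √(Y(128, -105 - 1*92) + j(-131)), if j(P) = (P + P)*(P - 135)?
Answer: √69881 ≈ 264.35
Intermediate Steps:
Y(S, k) = 189 (Y(S, k) = 99 + 90 = 189)
j(P) = 2*P*(-135 + P) (j(P) = (2*P)*(-135 + P) = 2*P*(-135 + P))
√(Y(128, -105 - 1*92) + j(-131)) = √(189 + 2*(-131)*(-135 - 131)) = √(189 + 2*(-131)*(-266)) = √(189 + 69692) = √69881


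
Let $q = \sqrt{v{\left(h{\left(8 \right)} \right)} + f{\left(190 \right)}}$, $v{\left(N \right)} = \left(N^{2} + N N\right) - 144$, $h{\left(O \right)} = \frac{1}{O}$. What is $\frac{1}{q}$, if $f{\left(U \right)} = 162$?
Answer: $\frac{4 \sqrt{1154}}{577} \approx 0.2355$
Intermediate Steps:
$v{\left(N \right)} = -144 + 2 N^{2}$ ($v{\left(N \right)} = \left(N^{2} + N^{2}\right) - 144 = 2 N^{2} - 144 = -144 + 2 N^{2}$)
$q = \frac{\sqrt{1154}}{8}$ ($q = \sqrt{\left(-144 + 2 \left(\frac{1}{8}\right)^{2}\right) + 162} = \sqrt{\left(-144 + \frac{2}{64}\right) + 162} = \sqrt{\left(-144 + 2 \cdot \frac{1}{64}\right) + 162} = \sqrt{\left(-144 + \frac{1}{32}\right) + 162} = \sqrt{- \frac{4607}{32} + 162} = \sqrt{\frac{577}{32}} = \frac{\sqrt{1154}}{8} \approx 4.2463$)
$\frac{1}{q} = \frac{1}{\frac{1}{8} \sqrt{1154}} = \frac{4 \sqrt{1154}}{577}$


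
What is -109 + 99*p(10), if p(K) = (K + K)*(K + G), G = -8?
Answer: 3851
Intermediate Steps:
p(K) = 2*K*(-8 + K) (p(K) = (K + K)*(K - 8) = (2*K)*(-8 + K) = 2*K*(-8 + K))
-109 + 99*p(10) = -109 + 99*(2*10*(-8 + 10)) = -109 + 99*(2*10*2) = -109 + 99*40 = -109 + 3960 = 3851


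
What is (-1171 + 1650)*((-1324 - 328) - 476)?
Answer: -1019312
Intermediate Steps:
(-1171 + 1650)*((-1324 - 328) - 476) = 479*(-1652 - 476) = 479*(-2128) = -1019312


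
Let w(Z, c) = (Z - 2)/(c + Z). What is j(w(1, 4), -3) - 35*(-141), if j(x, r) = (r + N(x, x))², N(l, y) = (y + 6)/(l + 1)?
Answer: 79249/16 ≈ 4953.1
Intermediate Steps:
N(l, y) = (6 + y)/(1 + l)
w(Z, c) = (-2 + Z)/(Z + c)
j(x, r) = (r + (6 + x)/(1 + x))²
j(w(1, 4), -3) - 35*(-141) = (6 + (-2 + 1)/(1 + 4) - 3*(1 + (-2 + 1)/(1 + 4)))²/(1 + (-2 + 1)/(1 + 4))² - 35*(-141) = (6 - 1/5 - 3*(1 - 1/5))²/(1 - 1/5)² + 4935 = (6 + (⅕)*(-1) - 3*(1 + (⅕)*(-1)))²/(1 + (⅕)*(-1))² + 4935 = (6 - ⅕ - 3*(1 - ⅕))²/(1 - ⅕)² + 4935 = (6 - ⅕ - 3*⅘)²/(⅘)² + 4935 = 25*(6 - ⅕ - 12/5)²/16 + 4935 = 25*(17/5)²/16 + 4935 = (25/16)*(289/25) + 4935 = 289/16 + 4935 = 79249/16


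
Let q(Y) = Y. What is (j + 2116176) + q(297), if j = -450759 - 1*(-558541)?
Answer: 2224255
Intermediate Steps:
j = 107782 (j = -450759 + 558541 = 107782)
(j + 2116176) + q(297) = (107782 + 2116176) + 297 = 2223958 + 297 = 2224255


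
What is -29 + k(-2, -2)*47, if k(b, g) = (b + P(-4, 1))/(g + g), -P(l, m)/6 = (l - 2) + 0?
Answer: -857/2 ≈ -428.50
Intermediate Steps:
P(l, m) = 12 - 6*l (P(l, m) = -6*((l - 2) + 0) = -6*((-2 + l) + 0) = -6*(-2 + l) = 12 - 6*l)
k(b, g) = (36 + b)/(2*g) (k(b, g) = (b + (12 - 6*(-4)))/(g + g) = (b + (12 + 24))/((2*g)) = (b + 36)*(1/(2*g)) = (36 + b)*(1/(2*g)) = (36 + b)/(2*g))
-29 + k(-2, -2)*47 = -29 + ((½)*(36 - 2)/(-2))*47 = -29 + ((½)*(-½)*34)*47 = -29 - 17/2*47 = -29 - 799/2 = -857/2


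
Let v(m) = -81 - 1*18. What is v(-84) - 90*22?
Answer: -2079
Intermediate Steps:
v(m) = -99 (v(m) = -81 - 18 = -99)
v(-84) - 90*22 = -99 - 90*22 = -99 - 1*1980 = -99 - 1980 = -2079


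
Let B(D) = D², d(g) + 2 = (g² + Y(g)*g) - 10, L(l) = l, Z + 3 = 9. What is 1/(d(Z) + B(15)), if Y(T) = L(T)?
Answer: 1/285 ≈ 0.0035088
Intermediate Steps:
Z = 6 (Z = -3 + 9 = 6)
Y(T) = T
d(g) = -12 + 2*g² (d(g) = -2 + ((g² + g*g) - 10) = -2 + ((g² + g²) - 10) = -2 + (2*g² - 10) = -2 + (-10 + 2*g²) = -12 + 2*g²)
1/(d(Z) + B(15)) = 1/((-12 + 2*6²) + 15²) = 1/((-12 + 2*36) + 225) = 1/((-12 + 72) + 225) = 1/(60 + 225) = 1/285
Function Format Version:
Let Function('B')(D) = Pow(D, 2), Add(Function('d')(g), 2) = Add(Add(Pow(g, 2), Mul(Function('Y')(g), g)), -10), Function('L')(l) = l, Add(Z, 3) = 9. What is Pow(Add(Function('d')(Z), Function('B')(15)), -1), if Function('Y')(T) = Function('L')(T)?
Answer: Rational(1, 285) ≈ 0.0035088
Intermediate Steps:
Z = 6 (Z = Add(-3, 9) = 6)
Function('Y')(T) = T
Function('d')(g) = Add(-12, Mul(2, Pow(g, 2))) (Function('d')(g) = Add(-2, Add(Add(Pow(g, 2), Mul(g, g)), -10)) = Add(-2, Add(Add(Pow(g, 2), Pow(g, 2)), -10)) = Add(-2, Add(Mul(2, Pow(g, 2)), -10)) = Add(-2, Add(-10, Mul(2, Pow(g, 2)))) = Add(-12, Mul(2, Pow(g, 2))))
Pow(Add(Function('d')(Z), Function('B')(15)), -1) = Pow(Add(Add(-12, Mul(2, Pow(6, 2))), Pow(15, 2)), -1) = Pow(Add(Add(-12, Mul(2, 36)), 225), -1) = Pow(Add(Add(-12, 72), 225), -1) = Pow(Add(60, 225), -1) = Pow(285, -1) = Rational(1, 285)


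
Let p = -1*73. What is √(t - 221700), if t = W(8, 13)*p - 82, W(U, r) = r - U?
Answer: 3*I*√24683 ≈ 471.32*I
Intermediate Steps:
p = -73
t = -447 (t = (13 - 1*8)*(-73) - 82 = (13 - 8)*(-73) - 82 = 5*(-73) - 82 = -365 - 82 = -447)
√(t - 221700) = √(-447 - 221700) = √(-222147) = 3*I*√24683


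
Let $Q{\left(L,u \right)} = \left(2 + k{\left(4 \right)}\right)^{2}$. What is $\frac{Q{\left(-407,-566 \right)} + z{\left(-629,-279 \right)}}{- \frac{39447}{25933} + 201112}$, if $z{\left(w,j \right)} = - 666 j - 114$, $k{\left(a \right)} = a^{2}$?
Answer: $\frac{4824160392}{5215398049} \approx 0.92498$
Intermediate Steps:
$z{\left(w,j \right)} = -114 - 666 j$
$Q{\left(L,u \right)} = 324$ ($Q{\left(L,u \right)} = \left(2 + 4^{2}\right)^{2} = \left(2 + 16\right)^{2} = 18^{2} = 324$)
$\frac{Q{\left(-407,-566 \right)} + z{\left(-629,-279 \right)}}{- \frac{39447}{25933} + 201112} = \frac{324 - -185700}{- \frac{39447}{25933} + 201112} = \frac{324 + \left(-114 + 185814\right)}{\left(-39447\right) \frac{1}{25933} + 201112} = \frac{324 + 185700}{- \frac{39447}{25933} + 201112} = \frac{186024}{\frac{5215398049}{25933}} = 186024 \cdot \frac{25933}{5215398049} = \frac{4824160392}{5215398049}$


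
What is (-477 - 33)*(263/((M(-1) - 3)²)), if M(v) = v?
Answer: -67065/8 ≈ -8383.1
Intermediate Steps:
(-477 - 33)*(263/((M(-1) - 3)²)) = (-477 - 33)*(263/((-1 - 3)²)) = -134130/((-4)²) = -134130/16 = -510*263/16 = -67065/8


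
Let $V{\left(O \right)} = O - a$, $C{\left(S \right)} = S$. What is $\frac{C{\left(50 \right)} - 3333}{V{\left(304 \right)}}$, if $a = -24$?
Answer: $- \frac{3283}{328} \approx -10.009$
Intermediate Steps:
$V{\left(O \right)} = 24 + O$ ($V{\left(O \right)} = O - -24 = O + 24 = 24 + O$)
$\frac{C{\left(50 \right)} - 3333}{V{\left(304 \right)}} = \frac{50 - 3333}{24 + 304} = - \frac{3283}{328}$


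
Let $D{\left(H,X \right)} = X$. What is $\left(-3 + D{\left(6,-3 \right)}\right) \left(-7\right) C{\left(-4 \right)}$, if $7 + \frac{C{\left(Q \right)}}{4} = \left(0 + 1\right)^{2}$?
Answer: $-1008$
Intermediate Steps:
$C{\left(Q \right)} = -24$ ($C{\left(Q \right)} = -28 + 4 \left(0 + 1\right)^{2} = -28 + 4 \cdot 1^{2} = -28 + 4 \cdot 1 = -28 + 4 = -24$)
$\left(-3 + D{\left(6,-3 \right)}\right) \left(-7\right) C{\left(-4 \right)} = \left(-3 - 3\right) \left(-7\right) \left(-24\right) = \left(-6\right) \left(-7\right) \left(-24\right) = 42 \left(-24\right) = -1008$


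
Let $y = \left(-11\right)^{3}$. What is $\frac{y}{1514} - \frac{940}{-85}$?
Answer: $\frac{262005}{25738} \approx 10.18$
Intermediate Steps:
$y = -1331$
$\frac{y}{1514} - \frac{940}{-85} = - \frac{1331}{1514} - \frac{940}{-85} = \left(-1331\right) \frac{1}{1514} - - \frac{188}{17} = - \frac{1331}{1514} + \frac{188}{17} = \frac{262005}{25738}$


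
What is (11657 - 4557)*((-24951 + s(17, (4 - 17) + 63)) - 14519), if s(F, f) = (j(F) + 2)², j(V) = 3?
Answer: -280059500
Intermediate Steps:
s(F, f) = 25 (s(F, f) = (3 + 2)² = 5² = 25)
(11657 - 4557)*((-24951 + s(17, (4 - 17) + 63)) - 14519) = (11657 - 4557)*((-24951 + 25) - 14519) = 7100*(-24926 - 14519) = 7100*(-39445) = -280059500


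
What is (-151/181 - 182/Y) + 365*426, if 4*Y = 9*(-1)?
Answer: 253423619/1629 ≈ 1.5557e+5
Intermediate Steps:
Y = -9/4 (Y = (9*(-1))/4 = (¼)*(-9) = -9/4 ≈ -2.2500)
(-151/181 - 182/Y) + 365*426 = (-151/181 - 182/(-9/4)) + 365*426 = (-151*1/181 - 182*(-4/9)) + 155490 = (-151/181 + 728/9) + 155490 = 130409/1629 + 155490 = 253423619/1629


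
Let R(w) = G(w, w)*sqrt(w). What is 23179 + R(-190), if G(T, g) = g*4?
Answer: 23179 - 760*I*sqrt(190) ≈ 23179.0 - 10476.0*I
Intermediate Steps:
G(T, g) = 4*g
R(w) = 4*w**(3/2) (R(w) = (4*w)*sqrt(w) = 4*w**(3/2))
23179 + R(-190) = 23179 + 4*(-190)**(3/2) = 23179 + 4*(-190*I*sqrt(190)) = 23179 - 760*I*sqrt(190)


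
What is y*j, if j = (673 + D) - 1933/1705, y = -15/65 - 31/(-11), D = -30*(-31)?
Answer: 202107468/48763 ≈ 4144.7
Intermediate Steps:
D = 930
y = 370/143 (y = -15*1/65 - 31*(-1/11) = -3/13 + 31/11 = 370/143 ≈ 2.5874)
j = 2731182/1705 (j = (673 + 930) - 1933/1705 = 1603 - 1933*1/1705 = 1603 - 1933/1705 = 2731182/1705 ≈ 1601.9)
y*j = (370/143)*(2731182/1705) = 202107468/48763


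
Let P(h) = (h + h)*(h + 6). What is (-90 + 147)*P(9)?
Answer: 15390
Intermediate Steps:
P(h) = 2*h*(6 + h) (P(h) = (2*h)*(6 + h) = 2*h*(6 + h))
(-90 + 147)*P(9) = (-90 + 147)*(2*9*(6 + 9)) = 57*(2*9*15) = 57*270 = 15390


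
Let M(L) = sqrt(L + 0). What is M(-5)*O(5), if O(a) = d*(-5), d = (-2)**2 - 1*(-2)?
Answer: -30*I*sqrt(5) ≈ -67.082*I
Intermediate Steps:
d = 6 (d = 4 + 2 = 6)
O(a) = -30 (O(a) = 6*(-5) = -30)
M(L) = sqrt(L)
M(-5)*O(5) = sqrt(-5)*(-30) = (I*sqrt(5))*(-30) = -30*I*sqrt(5)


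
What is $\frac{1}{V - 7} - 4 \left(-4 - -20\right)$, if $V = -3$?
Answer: $- \frac{641}{10} \approx -64.1$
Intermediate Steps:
$\frac{1}{V - 7} - 4 \left(-4 - -20\right) = \frac{1}{-3 - 7} - 4 \left(-4 - -20\right) = \frac{1}{-10} - 4 \left(-4 + 20\right) = - \frac{1}{10} - 64 = - \frac{641}{10}$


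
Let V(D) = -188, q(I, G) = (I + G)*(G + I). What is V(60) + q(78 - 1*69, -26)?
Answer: 101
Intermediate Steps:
q(I, G) = (G + I)² (q(I, G) = (G + I)*(G + I) = (G + I)²)
V(60) + q(78 - 1*69, -26) = -188 + (-26 + (78 - 1*69))² = -188 + (-26 + (78 - 69))² = -188 + (-26 + 9)² = -188 + (-17)² = -188 + 289 = 101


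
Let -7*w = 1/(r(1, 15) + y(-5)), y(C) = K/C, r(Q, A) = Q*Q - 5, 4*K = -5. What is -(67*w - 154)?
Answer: 15902/105 ≈ 151.45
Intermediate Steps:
K = -5/4 (K = (¼)*(-5) = -5/4 ≈ -1.2500)
r(Q, A) = -5 + Q² (r(Q, A) = Q² - 5 = -5 + Q²)
y(C) = -5/(4*C)
w = 4/105 (w = -1/(7*((-5 + 1²) - 5/4/(-5))) = -1/(7*((-5 + 1) - 5/4*(-⅕))) = -1/(7*(-4 + ¼)) = -1/(7*(-15/4)) = -⅐*(-4/15) = 4/105 ≈ 0.038095)
-(67*w - 154) = -(67*(4/105) - 154) = -(268/105 - 154) = -1*(-15902/105) = 15902/105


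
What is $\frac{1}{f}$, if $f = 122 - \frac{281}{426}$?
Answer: $\frac{426}{51691} \approx 0.0082413$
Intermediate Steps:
$f = \frac{51691}{426}$ ($f = 122 - 281 \cdot \frac{1}{426} = 122 - \frac{281}{426} = \frac{51691}{426} \approx 121.34$)
$\frac{1}{f} = \frac{1}{\frac{51691}{426}} = \frac{426}{51691}$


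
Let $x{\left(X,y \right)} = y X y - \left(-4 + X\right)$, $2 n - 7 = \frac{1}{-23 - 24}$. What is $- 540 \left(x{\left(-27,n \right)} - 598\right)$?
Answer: $\frac{1068495300}{2209} \approx 4.837 \cdot 10^{5}$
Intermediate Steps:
$n = \frac{164}{47}$ ($n = \frac{7}{2} + \frac{1}{2 \left(-23 - 24\right)} = \frac{7}{2} + \frac{1}{2 \left(-47\right)} = \frac{7}{2} + \frac{1}{2} \left(- \frac{1}{47}\right) = \frac{7}{2} - \frac{1}{94} = \frac{164}{47} \approx 3.4894$)
$x{\left(X,y \right)} = 4 - X + X y^{2}$ ($x{\left(X,y \right)} = X y y - \left(-4 + X\right) = X y^{2} - \left(-4 + X\right) = 4 - X + X y^{2}$)
$- 540 \left(x{\left(-27,n \right)} - 598\right) = - 540 \left(\left(4 - -27 - 27 \left(\frac{164}{47}\right)^{2}\right) - 598\right) = - 540 \left(\left(4 + 27 - \frac{726192}{2209}\right) - 598\right) = - 540 \left(- \frac{657713}{2209} - 598\right) = \left(-540\right) \left(- \frac{1978695}{2209}\right) = \frac{1068495300}{2209}$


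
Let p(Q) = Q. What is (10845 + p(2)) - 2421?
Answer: 8426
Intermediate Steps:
(10845 + p(2)) - 2421 = (10845 + 2) - 2421 = 10847 - 2421 = 8426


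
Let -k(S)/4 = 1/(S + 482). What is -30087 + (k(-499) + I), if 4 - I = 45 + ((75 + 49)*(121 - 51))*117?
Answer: -17776692/17 ≈ -1.0457e+6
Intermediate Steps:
k(S) = -4/(482 + S) (k(S) = -4/(S + 482) = -4/(482 + S))
I = -1015601 (I = 4 - (45 + ((75 + 49)*(121 - 51))*117) = 4 - (45 + (124*70)*117) = 4 - (45 + 8680*117) = 4 - (45 + 1015560) = 4 - 1*1015605 = 4 - 1015605 = -1015601)
-30087 + (k(-499) + I) = -30087 + (-4/(482 - 499) - 1015601) = -30087 + (-4/(-17) - 1015601) = -30087 + (-4*(-1/17) - 1015601) = -30087 + (4/17 - 1015601) = -30087 - 17265213/17 = -17776692/17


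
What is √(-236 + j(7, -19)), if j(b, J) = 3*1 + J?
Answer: 6*I*√7 ≈ 15.875*I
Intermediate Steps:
j(b, J) = 3 + J
√(-236 + j(7, -19)) = √(-236 + (3 - 19)) = √(-236 - 16) = √(-252) = 6*I*√7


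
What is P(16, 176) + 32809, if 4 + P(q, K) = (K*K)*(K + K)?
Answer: 10936357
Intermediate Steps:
P(q, K) = -4 + 2*K³ (P(q, K) = -4 + (K*K)*(K + K) = -4 + K²*(2*K) = -4 + 2*K³)
P(16, 176) + 32809 = (-4 + 2*176³) + 32809 = (-4 + 2*5451776) + 32809 = (-4 + 10903552) + 32809 = 10903548 + 32809 = 10936357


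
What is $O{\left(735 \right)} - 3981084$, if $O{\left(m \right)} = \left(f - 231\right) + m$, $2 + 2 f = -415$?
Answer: $- \frac{7961577}{2} \approx -3.9808 \cdot 10^{6}$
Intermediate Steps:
$f = - \frac{417}{2}$ ($f = -1 + \frac{1}{2} \left(-415\right) = -1 - \frac{415}{2} = - \frac{417}{2} \approx -208.5$)
$O{\left(m \right)} = - \frac{879}{2} + m$ ($O{\left(m \right)} = \left(- \frac{417}{2} - 231\right) + m = - \frac{879}{2} + m$)
$O{\left(735 \right)} - 3981084 = \left(- \frac{879}{2} + 735\right) - 3981084 = \frac{591}{2} - 3981084 = - \frac{7961577}{2}$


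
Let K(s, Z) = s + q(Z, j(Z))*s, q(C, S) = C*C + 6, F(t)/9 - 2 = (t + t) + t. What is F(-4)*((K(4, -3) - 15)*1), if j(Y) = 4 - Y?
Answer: -4410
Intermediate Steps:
F(t) = 18 + 27*t (F(t) = 18 + 9*((t + t) + t) = 18 + 9*(2*t + t) = 18 + 9*(3*t) = 18 + 27*t)
q(C, S) = 6 + C² (q(C, S) = C² + 6 = 6 + C²)
K(s, Z) = s + s*(6 + Z²) (K(s, Z) = s + (6 + Z²)*s = s + s*(6 + Z²))
F(-4)*((K(4, -3) - 15)*1) = (18 + 27*(-4))*((4*(7 + (-3)²) - 15)*1) = (18 - 108)*((4*(7 + 9) - 15)*1) = -90*(4*16 - 15) = -90*(64 - 15) = -4410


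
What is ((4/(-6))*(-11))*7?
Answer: 154/3 ≈ 51.333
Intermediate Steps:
((4/(-6))*(-11))*7 = ((4*(-⅙))*(-11))*7 = -⅔*(-11)*7 = (22/3)*7 = 154/3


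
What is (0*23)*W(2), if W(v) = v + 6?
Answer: 0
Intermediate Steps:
W(v) = 6 + v
(0*23)*W(2) = (0*23)*(6 + 2) = 0*8 = 0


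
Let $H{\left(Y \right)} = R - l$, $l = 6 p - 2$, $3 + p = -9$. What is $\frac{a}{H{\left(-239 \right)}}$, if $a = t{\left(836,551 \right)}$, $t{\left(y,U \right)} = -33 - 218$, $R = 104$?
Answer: $- \frac{251}{178} \approx -1.4101$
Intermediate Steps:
$p = -12$ ($p = -3 - 9 = -12$)
$l = -74$ ($l = 6 \left(-12\right) - 2 = -72 - 2 = -74$)
$H{\left(Y \right)} = 178$ ($H{\left(Y \right)} = 104 - -74 = 104 + 74 = 178$)
$t{\left(y,U \right)} = -251$ ($t{\left(y,U \right)} = -33 - 218 = -251$)
$a = -251$
$\frac{a}{H{\left(-239 \right)}} = - \frac{251}{178}$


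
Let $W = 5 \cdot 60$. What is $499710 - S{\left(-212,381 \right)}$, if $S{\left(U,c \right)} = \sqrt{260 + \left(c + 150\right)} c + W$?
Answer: $499410 - 381 \sqrt{791} \approx 4.8869 \cdot 10^{5}$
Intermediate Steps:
$W = 300$
$S{\left(U,c \right)} = 300 + c \sqrt{410 + c}$ ($S{\left(U,c \right)} = \sqrt{260 + \left(c + 150\right)} c + 300 = \sqrt{260 + \left(150 + c\right)} c + 300 = \sqrt{410 + c} c + 300 = c \sqrt{410 + c} + 300 = 300 + c \sqrt{410 + c}$)
$499710 - S{\left(-212,381 \right)} = 499710 - \left(300 + 381 \sqrt{410 + 381}\right) = 499710 - \left(300 + 381 \sqrt{791}\right) = 499410 - 381 \sqrt{791}$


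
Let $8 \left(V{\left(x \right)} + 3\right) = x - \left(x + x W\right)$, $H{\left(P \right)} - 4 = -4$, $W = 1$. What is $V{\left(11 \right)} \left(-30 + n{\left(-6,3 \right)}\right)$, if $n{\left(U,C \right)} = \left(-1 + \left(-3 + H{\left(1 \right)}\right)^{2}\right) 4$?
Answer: $- \frac{35}{4} \approx -8.75$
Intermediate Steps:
$H{\left(P \right)} = 0$ ($H{\left(P \right)} = 4 - 4 = 0$)
$n{\left(U,C \right)} = 32$ ($n{\left(U,C \right)} = \left(-1 + \left(-3 + 0\right)^{2}\right) 4 = \left(-1 + \left(-3\right)^{2}\right) 4 = \left(-1 + 9\right) 4 = 8 \cdot 4 = 32$)
$V{\left(x \right)} = -3 - \frac{x}{8}$ ($V{\left(x \right)} = -3 + \frac{x - \left(x + x 1\right)}{8} = -3 + \frac{x - \left(x + x\right)}{8} = -3 + \frac{x - 2 x}{8} = -3 + \frac{\left(-1\right) x}{8} = -3 - \frac{x}{8}$)
$V{\left(11 \right)} \left(-30 + n{\left(-6,3 \right)}\right) = \left(-3 - \frac{11}{8}\right) \left(-30 + 32\right) = \left(-3 - \frac{11}{8}\right) 2 = \left(- \frac{35}{8}\right) 2 = - \frac{35}{4}$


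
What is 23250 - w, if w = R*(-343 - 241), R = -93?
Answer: -31062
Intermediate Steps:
w = 54312 (w = -93*(-343 - 241) = -93*(-584) = 54312)
23250 - w = 23250 - 1*54312 = 23250 - 54312 = -31062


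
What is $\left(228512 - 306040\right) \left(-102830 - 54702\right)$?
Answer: $12213140896$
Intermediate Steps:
$\left(228512 - 306040\right) \left(-102830 - 54702\right) = \left(-77528\right) \left(-157532\right) = 12213140896$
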